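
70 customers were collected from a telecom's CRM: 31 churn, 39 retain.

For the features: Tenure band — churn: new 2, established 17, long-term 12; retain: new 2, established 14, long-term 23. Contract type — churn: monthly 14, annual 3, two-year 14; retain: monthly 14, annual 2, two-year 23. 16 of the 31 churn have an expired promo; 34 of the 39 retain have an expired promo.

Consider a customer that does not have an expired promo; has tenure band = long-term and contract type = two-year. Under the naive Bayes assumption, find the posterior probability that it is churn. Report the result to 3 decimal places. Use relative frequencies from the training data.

0.601

churn: (31/70) × (12/31) × (14/31) × (15/31) ≈ 0.037461
retain: (39/70) × (23/39) × (23/39) × (5/39) ≈ 0.0248427
P(churn | x) = 0.037461 / 0.0623037 ≈ 0.601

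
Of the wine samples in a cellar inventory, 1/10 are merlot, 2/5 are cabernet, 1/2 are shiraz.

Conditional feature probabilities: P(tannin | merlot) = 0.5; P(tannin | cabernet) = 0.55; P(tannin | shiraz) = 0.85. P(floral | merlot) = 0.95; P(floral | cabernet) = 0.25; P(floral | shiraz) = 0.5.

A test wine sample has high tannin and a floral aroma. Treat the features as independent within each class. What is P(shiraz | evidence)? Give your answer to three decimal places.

merlot: 0.1 × 0.5 × 0.95 = 0.0475
cabernet: 0.4 × 0.55 × 0.25 = 0.055
shiraz: 0.5 × 0.85 × 0.5 = 0.2125
P(shiraz | x) = 0.2125 / 0.315 ≈ 0.675

0.675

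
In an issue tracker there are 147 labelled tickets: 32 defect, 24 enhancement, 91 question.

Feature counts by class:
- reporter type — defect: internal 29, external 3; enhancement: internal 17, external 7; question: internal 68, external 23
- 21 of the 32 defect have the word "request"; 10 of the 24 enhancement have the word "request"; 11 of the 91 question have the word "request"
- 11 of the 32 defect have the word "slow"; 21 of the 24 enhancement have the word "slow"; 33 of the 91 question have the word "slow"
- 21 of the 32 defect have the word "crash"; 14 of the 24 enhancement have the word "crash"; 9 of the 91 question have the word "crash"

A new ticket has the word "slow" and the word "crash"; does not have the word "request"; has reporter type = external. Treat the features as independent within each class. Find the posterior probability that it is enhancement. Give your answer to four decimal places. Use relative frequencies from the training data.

defect: (32/147) × (3/32) × (11/32) × (11/32) × (21/32) ≈ 0.00158255
enhancement: (24/147) × (7/24) × (14/24) × (21/24) × (14/24) ≈ 0.0141782
question: (91/147) × (23/91) × (80/91) × (33/91) × (9/91) ≈ 0.00493325
P(enhancement | x) = 0.0141782 / 0.020694 ≈ 0.6851

0.6851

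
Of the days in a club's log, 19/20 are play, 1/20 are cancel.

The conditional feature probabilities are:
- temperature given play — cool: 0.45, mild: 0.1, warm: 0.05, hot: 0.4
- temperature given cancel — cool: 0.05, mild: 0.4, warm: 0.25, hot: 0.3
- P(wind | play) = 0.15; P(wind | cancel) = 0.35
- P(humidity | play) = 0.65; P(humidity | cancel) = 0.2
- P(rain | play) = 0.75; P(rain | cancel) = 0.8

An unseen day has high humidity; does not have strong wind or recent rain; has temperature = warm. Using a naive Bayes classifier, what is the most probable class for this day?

play: 0.95 × 0.05 × (1−0.15) × 0.65 × (1−0.75) = 0.0065609375
cancel: 0.05 × 0.25 × (1−0.35) × 0.2 × (1−0.8) = 0.000325
Highest score → play.

play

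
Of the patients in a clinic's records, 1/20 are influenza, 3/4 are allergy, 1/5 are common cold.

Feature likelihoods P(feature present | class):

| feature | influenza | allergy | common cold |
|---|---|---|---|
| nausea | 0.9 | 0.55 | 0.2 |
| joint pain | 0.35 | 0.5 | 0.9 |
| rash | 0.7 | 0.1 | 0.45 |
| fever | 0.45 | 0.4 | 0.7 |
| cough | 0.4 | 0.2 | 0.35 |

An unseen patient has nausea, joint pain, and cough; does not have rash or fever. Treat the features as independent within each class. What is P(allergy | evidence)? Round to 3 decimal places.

0.877

influenza: 0.05 × 0.9 × 0.35 × (1−0.7) × (1−0.45) × 0.4 = 0.0010395
allergy: 0.75 × 0.55 × 0.5 × (1−0.1) × (1−0.4) × 0.2 = 0.022275
common cold: 0.2 × 0.2 × 0.9 × (1−0.45) × (1−0.7) × 0.35 = 0.002079
P(allergy | x) = 0.022275 / 0.0253935 ≈ 0.877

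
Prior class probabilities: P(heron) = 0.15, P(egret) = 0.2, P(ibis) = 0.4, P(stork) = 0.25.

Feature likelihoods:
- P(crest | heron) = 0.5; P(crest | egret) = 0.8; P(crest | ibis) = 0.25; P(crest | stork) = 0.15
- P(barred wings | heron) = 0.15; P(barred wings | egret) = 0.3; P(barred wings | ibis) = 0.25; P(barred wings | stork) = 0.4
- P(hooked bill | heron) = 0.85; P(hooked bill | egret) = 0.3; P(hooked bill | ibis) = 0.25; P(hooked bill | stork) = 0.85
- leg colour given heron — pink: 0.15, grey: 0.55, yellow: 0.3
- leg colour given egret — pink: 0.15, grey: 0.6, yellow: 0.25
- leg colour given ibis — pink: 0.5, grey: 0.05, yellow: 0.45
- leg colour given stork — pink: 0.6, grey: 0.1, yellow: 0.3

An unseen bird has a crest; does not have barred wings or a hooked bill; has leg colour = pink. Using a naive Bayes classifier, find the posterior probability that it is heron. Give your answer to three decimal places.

heron: 0.15 × 0.5 × (1−0.15) × (1−0.85) × 0.15 = 0.001434375
egret: 0.2 × 0.8 × (1−0.3) × (1−0.3) × 0.15 = 0.01176
ibis: 0.4 × 0.25 × (1−0.25) × (1−0.25) × 0.5 = 0.028125
stork: 0.25 × 0.15 × (1−0.4) × (1−0.85) × 0.6 = 0.002025
P(heron | x) = 0.001434375 / 0.043344375 ≈ 0.033

0.033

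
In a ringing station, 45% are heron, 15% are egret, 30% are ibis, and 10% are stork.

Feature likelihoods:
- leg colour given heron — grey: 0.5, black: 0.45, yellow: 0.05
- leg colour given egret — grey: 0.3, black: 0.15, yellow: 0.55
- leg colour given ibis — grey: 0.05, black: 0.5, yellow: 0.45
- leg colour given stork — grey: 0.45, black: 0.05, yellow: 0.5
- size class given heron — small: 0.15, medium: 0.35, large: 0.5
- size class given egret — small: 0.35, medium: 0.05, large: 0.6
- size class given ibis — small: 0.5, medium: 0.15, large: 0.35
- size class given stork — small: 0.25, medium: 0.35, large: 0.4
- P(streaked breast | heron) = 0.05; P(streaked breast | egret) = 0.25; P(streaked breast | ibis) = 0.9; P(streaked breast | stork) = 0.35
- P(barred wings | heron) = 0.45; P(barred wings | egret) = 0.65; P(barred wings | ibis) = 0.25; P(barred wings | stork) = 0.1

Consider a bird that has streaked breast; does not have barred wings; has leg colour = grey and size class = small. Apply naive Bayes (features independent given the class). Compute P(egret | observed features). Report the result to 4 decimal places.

heron: 0.45 × 0.5 × 0.15 × 0.05 × (1−0.45) = 0.000928125
egret: 0.15 × 0.3 × 0.35 × 0.25 × (1−0.65) = 0.001378125
ibis: 0.3 × 0.05 × 0.5 × 0.9 × (1−0.25) = 0.0050625
stork: 0.1 × 0.45 × 0.25 × 0.35 × (1−0.1) = 0.00354375
P(egret | x) = 0.001378125 / 0.0109125 ≈ 0.1263

0.1263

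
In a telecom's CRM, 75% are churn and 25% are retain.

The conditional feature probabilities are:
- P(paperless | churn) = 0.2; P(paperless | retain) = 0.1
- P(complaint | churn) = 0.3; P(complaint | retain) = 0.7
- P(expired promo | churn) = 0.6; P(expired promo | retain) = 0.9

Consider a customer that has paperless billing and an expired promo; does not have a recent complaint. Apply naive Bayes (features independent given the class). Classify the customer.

churn: 0.75 × 0.2 × (1−0.3) × 0.6 = 0.063
retain: 0.25 × 0.1 × (1−0.7) × 0.9 = 0.00675
Highest score → churn.

churn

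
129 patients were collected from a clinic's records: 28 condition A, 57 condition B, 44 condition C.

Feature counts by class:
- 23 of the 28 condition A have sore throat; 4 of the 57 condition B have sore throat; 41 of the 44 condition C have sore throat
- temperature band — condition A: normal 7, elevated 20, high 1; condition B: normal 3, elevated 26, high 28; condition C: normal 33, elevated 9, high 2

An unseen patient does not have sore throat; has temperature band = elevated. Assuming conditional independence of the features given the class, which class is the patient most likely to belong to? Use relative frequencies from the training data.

condition A: (28/129) × (5/28) × (20/28) ≈ 0.0276855
condition B: (57/129) × (53/57) × (26/57) ≈ 0.187407
condition C: (44/129) × (3/44) × (9/44) ≈ 0.00475687
Highest score → condition B.

condition B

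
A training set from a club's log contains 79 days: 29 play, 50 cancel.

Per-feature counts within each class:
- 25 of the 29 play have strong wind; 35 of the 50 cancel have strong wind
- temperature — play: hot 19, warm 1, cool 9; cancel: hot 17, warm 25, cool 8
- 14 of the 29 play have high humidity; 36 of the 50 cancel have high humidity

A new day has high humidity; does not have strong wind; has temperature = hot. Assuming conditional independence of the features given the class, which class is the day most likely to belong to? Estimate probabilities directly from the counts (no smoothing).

cancel

play: (29/79) × (4/29) × (19/29) × (14/29) ≈ 0.0160147
cancel: (50/79) × (15/50) × (17/50) × (36/50) ≈ 0.046481
Highest score → cancel.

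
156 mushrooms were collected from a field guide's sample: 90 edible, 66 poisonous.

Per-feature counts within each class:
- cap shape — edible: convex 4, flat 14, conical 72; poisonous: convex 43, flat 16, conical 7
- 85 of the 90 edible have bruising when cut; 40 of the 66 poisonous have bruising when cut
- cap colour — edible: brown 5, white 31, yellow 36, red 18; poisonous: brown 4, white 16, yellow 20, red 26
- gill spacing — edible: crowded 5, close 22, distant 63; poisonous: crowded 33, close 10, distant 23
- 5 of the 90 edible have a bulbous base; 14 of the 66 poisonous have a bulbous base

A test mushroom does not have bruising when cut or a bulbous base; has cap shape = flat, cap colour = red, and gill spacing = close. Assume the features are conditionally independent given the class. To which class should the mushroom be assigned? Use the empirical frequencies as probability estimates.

poisonous

edible: (90/156) × (14/90) × (5/90) × (18/90) × (22/90) × (85/90) ≈ 0.000230206
poisonous: (66/156) × (16/66) × (26/66) × (26/66) × (10/66) × (52/66) ≈ 0.00190007
Highest score → poisonous.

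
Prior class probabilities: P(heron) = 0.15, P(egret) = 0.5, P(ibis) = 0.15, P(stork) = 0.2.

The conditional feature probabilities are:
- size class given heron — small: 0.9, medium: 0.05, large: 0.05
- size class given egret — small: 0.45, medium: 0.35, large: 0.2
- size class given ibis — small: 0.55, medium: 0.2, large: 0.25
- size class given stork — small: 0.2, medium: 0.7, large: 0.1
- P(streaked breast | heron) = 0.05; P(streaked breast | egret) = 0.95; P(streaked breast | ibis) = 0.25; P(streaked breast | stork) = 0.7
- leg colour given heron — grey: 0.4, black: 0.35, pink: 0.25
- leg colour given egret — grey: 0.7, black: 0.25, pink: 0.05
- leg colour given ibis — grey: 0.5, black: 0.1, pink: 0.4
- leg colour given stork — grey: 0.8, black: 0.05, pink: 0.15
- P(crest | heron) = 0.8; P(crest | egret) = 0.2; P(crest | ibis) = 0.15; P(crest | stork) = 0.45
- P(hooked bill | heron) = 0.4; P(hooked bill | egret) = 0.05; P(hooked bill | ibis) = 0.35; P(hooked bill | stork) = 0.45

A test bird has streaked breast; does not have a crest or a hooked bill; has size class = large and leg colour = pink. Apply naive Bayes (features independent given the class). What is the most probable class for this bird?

heron: 0.15 × 0.05 × 0.05 × 0.25 × (1−0.8) × (1−0.4) = 0.00001125
egret: 0.5 × 0.2 × 0.95 × 0.05 × (1−0.2) × (1−0.05) = 0.00361
ibis: 0.15 × 0.25 × 0.25 × 0.4 × (1−0.15) × (1−0.35) = 0.002071875
stork: 0.2 × 0.1 × 0.7 × 0.15 × (1−0.45) × (1−0.45) = 0.00063525
Highest score → egret.

egret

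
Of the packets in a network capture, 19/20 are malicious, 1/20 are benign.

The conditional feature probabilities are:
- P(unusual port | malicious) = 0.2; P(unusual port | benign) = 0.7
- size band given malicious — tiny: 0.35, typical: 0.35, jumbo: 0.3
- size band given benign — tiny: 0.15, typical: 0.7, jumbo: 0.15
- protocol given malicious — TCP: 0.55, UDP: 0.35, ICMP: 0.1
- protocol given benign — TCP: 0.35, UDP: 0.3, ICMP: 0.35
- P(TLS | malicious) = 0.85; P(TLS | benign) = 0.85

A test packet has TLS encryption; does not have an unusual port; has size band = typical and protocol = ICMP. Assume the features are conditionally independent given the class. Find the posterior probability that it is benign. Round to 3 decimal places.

0.121

malicious: 0.95 × (1−0.2) × 0.35 × 0.1 × 0.85 = 0.02261
benign: 0.05 × (1−0.7) × 0.7 × 0.35 × 0.85 = 0.00312375
P(benign | x) = 0.00312375 / 0.02573375 ≈ 0.121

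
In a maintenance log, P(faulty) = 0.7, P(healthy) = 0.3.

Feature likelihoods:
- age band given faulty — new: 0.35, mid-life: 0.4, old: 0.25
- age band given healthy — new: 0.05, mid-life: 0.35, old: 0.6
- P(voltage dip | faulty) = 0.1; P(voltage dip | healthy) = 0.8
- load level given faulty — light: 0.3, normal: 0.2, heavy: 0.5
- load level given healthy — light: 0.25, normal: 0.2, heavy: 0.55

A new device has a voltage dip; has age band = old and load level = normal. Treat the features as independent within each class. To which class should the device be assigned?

faulty: 0.7 × 0.25 × 0.1 × 0.2 = 0.0035
healthy: 0.3 × 0.6 × 0.8 × 0.2 = 0.0288
Highest score → healthy.

healthy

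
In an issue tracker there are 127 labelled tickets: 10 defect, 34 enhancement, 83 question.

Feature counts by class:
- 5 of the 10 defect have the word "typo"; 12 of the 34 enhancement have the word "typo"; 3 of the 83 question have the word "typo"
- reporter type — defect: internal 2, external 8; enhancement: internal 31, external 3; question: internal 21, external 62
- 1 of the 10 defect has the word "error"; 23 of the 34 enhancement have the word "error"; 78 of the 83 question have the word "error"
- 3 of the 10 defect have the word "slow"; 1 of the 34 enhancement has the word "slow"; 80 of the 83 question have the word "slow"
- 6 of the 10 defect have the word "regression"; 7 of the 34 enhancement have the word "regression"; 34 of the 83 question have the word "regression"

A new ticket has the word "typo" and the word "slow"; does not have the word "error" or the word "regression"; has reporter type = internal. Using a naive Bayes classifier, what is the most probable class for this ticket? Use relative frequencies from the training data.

defect

defect: (10/127) × (5/10) × (2/10) × (9/10) × (3/10) × (4/10) ≈ 0.000850394
enhancement: (34/127) × (12/34) × (31/34) × (11/34) × (1/34) × (27/34) ≈ 0.000650999
question: (83/127) × (3/83) × (21/83) × (5/83) × (80/83) × (49/83) ≈ 0.000204871
Highest score → defect.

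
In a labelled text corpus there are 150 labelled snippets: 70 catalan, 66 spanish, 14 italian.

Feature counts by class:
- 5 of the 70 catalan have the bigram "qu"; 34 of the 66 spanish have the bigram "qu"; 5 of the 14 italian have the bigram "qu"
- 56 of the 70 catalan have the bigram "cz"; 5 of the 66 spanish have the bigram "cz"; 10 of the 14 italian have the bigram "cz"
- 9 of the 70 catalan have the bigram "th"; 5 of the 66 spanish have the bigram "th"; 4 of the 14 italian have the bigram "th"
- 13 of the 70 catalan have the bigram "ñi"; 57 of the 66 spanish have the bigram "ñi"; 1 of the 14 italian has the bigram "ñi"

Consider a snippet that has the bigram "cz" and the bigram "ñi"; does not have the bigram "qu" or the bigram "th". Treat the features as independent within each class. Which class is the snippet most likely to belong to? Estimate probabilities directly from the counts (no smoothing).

catalan

catalan: (70/150) × (65/70) × (56/70) × (61/70) × (13/70) ≈ 0.0561034
spanish: (66/150) × (32/66) × (5/66) × (61/66) × (57/66) ≈ 0.0129004
italian: (14/150) × (9/14) × (10/14) × (10/14) × (1/14) ≈ 0.00218659
Highest score → catalan.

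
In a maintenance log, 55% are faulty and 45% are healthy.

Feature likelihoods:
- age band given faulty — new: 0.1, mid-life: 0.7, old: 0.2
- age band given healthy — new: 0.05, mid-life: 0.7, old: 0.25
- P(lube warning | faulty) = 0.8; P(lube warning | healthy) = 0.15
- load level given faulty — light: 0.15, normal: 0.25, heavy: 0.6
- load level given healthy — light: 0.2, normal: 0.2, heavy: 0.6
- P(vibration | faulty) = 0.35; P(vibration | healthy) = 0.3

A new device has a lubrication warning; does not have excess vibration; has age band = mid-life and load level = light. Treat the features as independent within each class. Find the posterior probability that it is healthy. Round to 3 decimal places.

faulty: 0.55 × 0.7 × 0.8 × 0.15 × (1−0.35) = 0.03003
healthy: 0.45 × 0.7 × 0.15 × 0.2 × (1−0.3) = 0.006615
P(healthy | x) = 0.006615 / 0.036645 ≈ 0.181

0.181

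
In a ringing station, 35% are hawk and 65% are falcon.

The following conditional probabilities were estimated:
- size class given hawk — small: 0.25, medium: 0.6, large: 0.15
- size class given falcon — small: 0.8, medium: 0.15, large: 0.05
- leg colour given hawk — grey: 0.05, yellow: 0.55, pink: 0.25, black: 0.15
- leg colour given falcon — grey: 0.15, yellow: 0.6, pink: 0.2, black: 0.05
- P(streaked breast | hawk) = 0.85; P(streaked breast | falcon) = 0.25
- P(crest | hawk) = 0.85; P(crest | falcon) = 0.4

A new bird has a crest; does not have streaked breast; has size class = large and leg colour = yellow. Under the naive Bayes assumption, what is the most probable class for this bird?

hawk: 0.35 × 0.15 × 0.55 × (1−0.85) × 0.85 = 0.0036815625
falcon: 0.65 × 0.05 × 0.6 × (1−0.25) × 0.4 = 0.00585
Highest score → falcon.

falcon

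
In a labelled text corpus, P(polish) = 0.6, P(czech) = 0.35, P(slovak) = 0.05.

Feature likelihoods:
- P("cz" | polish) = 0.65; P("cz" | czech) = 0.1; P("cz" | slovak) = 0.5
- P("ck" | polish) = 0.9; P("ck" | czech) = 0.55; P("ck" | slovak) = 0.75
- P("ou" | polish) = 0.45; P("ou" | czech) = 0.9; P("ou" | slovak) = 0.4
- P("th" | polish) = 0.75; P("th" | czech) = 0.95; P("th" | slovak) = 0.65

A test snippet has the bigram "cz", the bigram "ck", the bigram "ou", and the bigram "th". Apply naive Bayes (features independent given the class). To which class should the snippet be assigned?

polish: 0.6 × 0.65 × 0.9 × 0.45 × 0.75 = 0.1184625
czech: 0.35 × 0.1 × 0.55 × 0.9 × 0.95 = 0.01645875
slovak: 0.05 × 0.5 × 0.75 × 0.4 × 0.65 = 0.004875
Highest score → polish.

polish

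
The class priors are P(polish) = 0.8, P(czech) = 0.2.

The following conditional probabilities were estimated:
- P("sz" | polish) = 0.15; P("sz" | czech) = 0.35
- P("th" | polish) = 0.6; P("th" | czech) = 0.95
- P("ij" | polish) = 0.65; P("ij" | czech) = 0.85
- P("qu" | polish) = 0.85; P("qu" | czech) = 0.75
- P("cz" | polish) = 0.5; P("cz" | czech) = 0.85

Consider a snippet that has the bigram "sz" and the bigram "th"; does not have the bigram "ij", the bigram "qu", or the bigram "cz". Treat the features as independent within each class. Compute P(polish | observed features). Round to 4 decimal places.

0.8348

polish: 0.8 × 0.15 × 0.6 × (1−0.65) × (1−0.85) × (1−0.5) = 0.00189
czech: 0.2 × 0.35 × 0.95 × (1−0.85) × (1−0.75) × (1−0.85) = 0.0003740625
P(polish | x) = 0.00189 / 0.0022640625 ≈ 0.8348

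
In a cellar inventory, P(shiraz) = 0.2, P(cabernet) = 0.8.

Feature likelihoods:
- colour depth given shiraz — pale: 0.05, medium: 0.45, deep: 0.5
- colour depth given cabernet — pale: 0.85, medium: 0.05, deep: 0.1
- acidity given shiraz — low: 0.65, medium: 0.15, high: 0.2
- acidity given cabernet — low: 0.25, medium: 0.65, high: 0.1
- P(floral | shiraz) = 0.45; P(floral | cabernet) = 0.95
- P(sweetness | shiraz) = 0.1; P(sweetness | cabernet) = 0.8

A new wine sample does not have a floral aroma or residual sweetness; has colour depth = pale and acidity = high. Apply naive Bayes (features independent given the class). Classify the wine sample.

shiraz: 0.2 × 0.05 × 0.2 × (1−0.45) × (1−0.1) = 0.00099
cabernet: 0.8 × 0.85 × 0.1 × (1−0.95) × (1−0.8) = 0.00068
Highest score → shiraz.

shiraz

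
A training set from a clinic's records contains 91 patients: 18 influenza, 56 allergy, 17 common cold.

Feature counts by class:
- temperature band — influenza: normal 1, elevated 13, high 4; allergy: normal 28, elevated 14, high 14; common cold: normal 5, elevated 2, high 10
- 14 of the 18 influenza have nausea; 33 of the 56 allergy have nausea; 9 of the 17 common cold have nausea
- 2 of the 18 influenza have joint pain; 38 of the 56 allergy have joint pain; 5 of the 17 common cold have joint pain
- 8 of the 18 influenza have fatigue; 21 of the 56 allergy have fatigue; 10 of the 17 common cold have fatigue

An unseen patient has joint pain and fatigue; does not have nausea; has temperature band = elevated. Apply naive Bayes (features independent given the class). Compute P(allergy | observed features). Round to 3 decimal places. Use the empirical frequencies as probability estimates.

influenza: (18/91) × (13/18) × (4/18) × (2/18) × (8/18) ≈ 0.00156771
allergy: (56/91) × (14/56) × (23/56) × (38/56) × (21/56) ≈ 0.0160788
common cold: (17/91) × (2/17) × (8/17) × (5/17) × (10/17) ≈ 0.00178938
P(allergy | x) = 0.0160788 / 0.01943589 ≈ 0.827

0.827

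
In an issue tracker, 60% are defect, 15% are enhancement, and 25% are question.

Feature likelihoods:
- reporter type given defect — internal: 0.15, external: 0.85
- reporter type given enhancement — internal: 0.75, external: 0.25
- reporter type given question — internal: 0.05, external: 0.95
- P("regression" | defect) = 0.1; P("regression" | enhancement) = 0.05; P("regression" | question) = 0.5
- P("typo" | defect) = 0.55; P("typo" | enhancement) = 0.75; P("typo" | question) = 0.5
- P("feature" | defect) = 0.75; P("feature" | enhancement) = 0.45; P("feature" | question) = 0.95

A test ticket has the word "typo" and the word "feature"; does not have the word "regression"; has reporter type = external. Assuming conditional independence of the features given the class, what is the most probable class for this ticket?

defect: 0.6 × 0.85 × (1−0.1) × 0.55 × 0.75 = 0.1893375
enhancement: 0.15 × 0.25 × (1−0.05) × 0.75 × 0.45 = 0.0120234375
question: 0.25 × 0.95 × (1−0.5) × 0.5 × 0.95 = 0.05640625
Highest score → defect.

defect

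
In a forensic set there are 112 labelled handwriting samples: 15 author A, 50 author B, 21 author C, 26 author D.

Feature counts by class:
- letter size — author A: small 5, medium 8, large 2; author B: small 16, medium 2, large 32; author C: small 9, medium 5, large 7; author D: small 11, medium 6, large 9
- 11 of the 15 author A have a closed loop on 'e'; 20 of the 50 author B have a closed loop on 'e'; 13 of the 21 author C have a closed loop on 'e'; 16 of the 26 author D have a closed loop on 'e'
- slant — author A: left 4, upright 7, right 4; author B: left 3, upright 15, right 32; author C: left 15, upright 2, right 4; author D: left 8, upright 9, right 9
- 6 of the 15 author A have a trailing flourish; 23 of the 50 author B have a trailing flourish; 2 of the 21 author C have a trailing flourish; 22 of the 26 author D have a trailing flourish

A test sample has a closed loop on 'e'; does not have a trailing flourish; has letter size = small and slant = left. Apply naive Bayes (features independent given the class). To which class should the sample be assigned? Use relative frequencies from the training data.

author A: (15/112) × (5/15) × (11/15) × (4/15) × (9/15) ≈ 0.0052381
author B: (50/112) × (16/50) × (20/50) × (3/50) × (27/50) ≈ 0.00185143
author C: (21/112) × (9/21) × (13/21) × (15/21) × (19/21) ≈ 0.0321481
author D: (26/112) × (11/26) × (16/26) × (8/26) × (4/26) ≈ 0.00286104
Highest score → author C.

author C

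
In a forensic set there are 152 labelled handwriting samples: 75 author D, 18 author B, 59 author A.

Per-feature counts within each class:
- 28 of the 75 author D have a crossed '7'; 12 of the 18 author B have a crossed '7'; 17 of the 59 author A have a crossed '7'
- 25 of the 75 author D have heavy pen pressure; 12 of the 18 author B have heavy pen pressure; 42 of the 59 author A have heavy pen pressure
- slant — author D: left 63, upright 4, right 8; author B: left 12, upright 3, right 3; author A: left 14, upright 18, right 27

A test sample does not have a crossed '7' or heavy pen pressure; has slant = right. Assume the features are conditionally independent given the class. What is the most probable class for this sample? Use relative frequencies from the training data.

author D: (75/152) × (47/75) × (50/75) × (8/75) ≈ 0.0219883
author B: (18/152) × (6/18) × (6/18) × (3/18) ≈ 0.00219298
author A: (59/152) × (42/59) × (17/59) × (27/59) ≈ 0.0364346
Highest score → author A.

author A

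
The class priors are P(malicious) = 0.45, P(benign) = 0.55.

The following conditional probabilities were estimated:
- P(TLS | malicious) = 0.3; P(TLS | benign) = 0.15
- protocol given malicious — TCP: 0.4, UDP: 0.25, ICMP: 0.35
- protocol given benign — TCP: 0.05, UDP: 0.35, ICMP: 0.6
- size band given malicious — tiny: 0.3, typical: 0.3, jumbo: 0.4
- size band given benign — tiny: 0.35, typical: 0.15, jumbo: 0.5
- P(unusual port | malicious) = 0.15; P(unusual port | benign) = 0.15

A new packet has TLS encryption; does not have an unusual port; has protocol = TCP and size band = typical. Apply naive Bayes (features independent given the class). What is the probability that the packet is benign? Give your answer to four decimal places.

0.0368

malicious: 0.45 × 0.3 × 0.4 × 0.3 × (1−0.15) = 0.01377
benign: 0.55 × 0.15 × 0.05 × 0.15 × (1−0.15) = 0.0005259375
P(benign | x) = 0.0005259375 / 0.0142959375 ≈ 0.0368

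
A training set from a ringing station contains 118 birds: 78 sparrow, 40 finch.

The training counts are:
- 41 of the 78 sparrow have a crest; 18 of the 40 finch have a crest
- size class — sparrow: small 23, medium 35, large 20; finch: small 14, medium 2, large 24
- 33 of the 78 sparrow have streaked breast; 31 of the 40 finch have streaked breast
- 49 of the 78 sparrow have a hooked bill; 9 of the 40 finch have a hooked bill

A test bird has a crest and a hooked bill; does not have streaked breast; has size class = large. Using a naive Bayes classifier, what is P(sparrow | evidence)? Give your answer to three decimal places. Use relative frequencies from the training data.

0.875

sparrow: (78/118) × (41/78) × (20/78) × (45/78) × (49/78) ≈ 0.0322892
finch: (40/118) × (18/40) × (24/40) × (9/40) × (9/40) ≈ 0.00463347
P(sparrow | x) = 0.0322892 / 0.03692267 ≈ 0.875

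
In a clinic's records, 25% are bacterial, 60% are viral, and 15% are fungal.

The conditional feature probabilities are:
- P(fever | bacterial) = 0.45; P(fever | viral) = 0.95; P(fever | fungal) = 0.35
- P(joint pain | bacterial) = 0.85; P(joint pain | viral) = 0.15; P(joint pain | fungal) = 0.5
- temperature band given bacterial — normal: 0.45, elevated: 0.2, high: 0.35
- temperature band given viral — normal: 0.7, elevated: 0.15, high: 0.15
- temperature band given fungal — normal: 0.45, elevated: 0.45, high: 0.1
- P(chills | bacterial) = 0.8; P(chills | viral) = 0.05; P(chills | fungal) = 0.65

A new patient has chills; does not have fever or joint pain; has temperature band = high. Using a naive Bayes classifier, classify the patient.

bacterial

bacterial: 0.25 × (1−0.45) × (1−0.85) × 0.35 × 0.8 = 0.005775
viral: 0.6 × (1−0.95) × (1−0.15) × 0.15 × 0.05 = 0.00019125
fungal: 0.15 × (1−0.35) × (1−0.5) × 0.1 × 0.65 = 0.00316875
Highest score → bacterial.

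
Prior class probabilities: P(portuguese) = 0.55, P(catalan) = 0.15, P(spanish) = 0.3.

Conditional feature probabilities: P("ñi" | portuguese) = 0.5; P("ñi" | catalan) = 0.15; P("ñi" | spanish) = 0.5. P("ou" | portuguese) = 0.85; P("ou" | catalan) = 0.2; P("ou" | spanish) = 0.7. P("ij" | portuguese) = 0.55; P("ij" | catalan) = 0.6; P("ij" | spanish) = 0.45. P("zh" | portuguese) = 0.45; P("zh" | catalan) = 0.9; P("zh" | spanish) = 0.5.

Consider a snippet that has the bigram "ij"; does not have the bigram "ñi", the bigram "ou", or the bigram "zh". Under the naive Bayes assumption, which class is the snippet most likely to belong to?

portuguese

portuguese: 0.55 × (1−0.5) × (1−0.85) × 0.55 × (1−0.45) = 0.012478125
catalan: 0.15 × (1−0.15) × (1−0.2) × 0.6 × (1−0.9) = 0.00612
spanish: 0.3 × (1−0.5) × (1−0.7) × 0.45 × (1−0.5) = 0.010125
Highest score → portuguese.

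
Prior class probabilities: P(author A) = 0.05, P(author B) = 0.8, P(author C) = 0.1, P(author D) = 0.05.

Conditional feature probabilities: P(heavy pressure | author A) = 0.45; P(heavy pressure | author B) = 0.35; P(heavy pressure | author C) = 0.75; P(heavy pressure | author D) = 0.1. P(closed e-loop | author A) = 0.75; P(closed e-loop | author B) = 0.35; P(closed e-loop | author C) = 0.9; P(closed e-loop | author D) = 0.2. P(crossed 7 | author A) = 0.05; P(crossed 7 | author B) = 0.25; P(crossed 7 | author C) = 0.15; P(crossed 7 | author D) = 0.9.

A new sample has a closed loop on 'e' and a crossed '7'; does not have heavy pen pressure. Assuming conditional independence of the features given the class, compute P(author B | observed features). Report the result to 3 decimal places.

author A: 0.05 × (1−0.45) × 0.75 × 0.05 = 0.00103125
author B: 0.8 × (1−0.35) × 0.35 × 0.25 = 0.0455
author C: 0.1 × (1−0.75) × 0.9 × 0.15 = 0.003375
author D: 0.05 × (1−0.1) × 0.2 × 0.9 = 0.0081
P(author B | x) = 0.0455 / 0.05800625 ≈ 0.784

0.784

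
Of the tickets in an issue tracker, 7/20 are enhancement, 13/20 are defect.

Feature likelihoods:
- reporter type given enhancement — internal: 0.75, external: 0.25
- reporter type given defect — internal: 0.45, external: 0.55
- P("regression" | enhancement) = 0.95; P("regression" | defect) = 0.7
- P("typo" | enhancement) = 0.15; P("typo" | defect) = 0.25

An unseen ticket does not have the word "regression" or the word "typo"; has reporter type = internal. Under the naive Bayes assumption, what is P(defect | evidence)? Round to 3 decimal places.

enhancement: 0.35 × 0.75 × (1−0.95) × (1−0.15) = 0.01115625
defect: 0.65 × 0.45 × (1−0.7) × (1−0.25) = 0.0658125
P(defect | x) = 0.0658125 / 0.07696875 ≈ 0.855

0.855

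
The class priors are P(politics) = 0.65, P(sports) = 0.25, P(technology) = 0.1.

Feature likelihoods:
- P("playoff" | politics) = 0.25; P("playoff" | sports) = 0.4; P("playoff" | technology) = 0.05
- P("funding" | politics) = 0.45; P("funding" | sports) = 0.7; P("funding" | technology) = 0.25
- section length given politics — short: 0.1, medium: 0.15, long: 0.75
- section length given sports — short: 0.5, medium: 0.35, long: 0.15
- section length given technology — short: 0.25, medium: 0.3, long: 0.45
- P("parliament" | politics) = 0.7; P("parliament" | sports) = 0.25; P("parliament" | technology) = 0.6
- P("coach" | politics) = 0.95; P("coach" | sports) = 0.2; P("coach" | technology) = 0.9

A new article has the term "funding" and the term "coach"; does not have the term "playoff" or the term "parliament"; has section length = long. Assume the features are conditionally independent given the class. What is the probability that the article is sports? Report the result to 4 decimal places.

politics: 0.65 × (1−0.25) × 0.45 × 0.75 × (1−0.7) × 0.95 = 0.04689140625
sports: 0.25 × (1−0.4) × 0.7 × 0.15 × (1−0.25) × 0.2 = 0.0023625
technology: 0.1 × (1−0.05) × 0.25 × 0.45 × (1−0.6) × 0.9 = 0.0038475
P(sports | x) = 0.0023625 / 0.05310140625 ≈ 0.0445

0.0445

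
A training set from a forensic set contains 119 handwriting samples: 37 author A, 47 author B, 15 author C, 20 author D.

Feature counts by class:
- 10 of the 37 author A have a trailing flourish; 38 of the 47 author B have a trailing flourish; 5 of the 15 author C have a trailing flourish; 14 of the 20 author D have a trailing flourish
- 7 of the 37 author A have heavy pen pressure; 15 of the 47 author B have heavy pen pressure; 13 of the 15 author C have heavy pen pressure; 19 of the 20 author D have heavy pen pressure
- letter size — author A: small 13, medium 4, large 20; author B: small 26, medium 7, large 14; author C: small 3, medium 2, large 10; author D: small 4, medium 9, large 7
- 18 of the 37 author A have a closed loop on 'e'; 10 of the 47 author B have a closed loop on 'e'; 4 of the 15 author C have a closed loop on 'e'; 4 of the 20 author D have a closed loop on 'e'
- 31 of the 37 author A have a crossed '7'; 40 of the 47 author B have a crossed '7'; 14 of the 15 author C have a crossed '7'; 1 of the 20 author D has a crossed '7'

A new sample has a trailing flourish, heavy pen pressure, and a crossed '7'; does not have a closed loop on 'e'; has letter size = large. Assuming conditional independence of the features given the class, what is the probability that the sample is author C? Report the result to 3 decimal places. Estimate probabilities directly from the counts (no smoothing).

0.394

author A: (37/119) × (10/37) × (7/37) × (20/37) × (19/37) × (31/37) ≈ 0.00369734
author B: (47/119) × (38/47) × (15/47) × (14/47) × (37/47) × (40/47) ≈ 0.0203388
author C: (15/119) × (5/15) × (13/15) × (10/15) × (11/15) × (14/15) ≈ 0.0166158
author D: (20/119) × (14/20) × (19/20) × (7/20) × (16/20) × (1/20) ≈ 0.00156471
P(author C | x) = 0.0166158 / 0.04221665 ≈ 0.394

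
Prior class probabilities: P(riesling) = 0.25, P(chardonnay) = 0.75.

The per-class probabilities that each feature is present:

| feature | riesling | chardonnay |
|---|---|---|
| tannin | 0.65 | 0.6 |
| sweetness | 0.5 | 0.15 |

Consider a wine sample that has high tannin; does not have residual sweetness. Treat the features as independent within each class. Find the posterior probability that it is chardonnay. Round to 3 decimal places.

0.825

riesling: 0.25 × 0.65 × (1−0.5) = 0.08125
chardonnay: 0.75 × 0.6 × (1−0.15) = 0.3825
P(chardonnay | x) = 0.3825 / 0.46375 ≈ 0.825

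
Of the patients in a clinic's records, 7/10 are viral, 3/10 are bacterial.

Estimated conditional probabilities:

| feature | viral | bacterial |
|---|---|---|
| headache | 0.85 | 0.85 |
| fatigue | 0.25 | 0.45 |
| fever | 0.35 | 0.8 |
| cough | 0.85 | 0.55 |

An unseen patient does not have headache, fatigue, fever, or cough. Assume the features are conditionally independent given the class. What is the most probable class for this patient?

viral

viral: 0.7 × (1−0.85) × (1−0.25) × (1−0.35) × (1−0.85) = 0.007678125
bacterial: 0.3 × (1−0.85) × (1−0.45) × (1−0.8) × (1−0.55) = 0.0022275
Highest score → viral.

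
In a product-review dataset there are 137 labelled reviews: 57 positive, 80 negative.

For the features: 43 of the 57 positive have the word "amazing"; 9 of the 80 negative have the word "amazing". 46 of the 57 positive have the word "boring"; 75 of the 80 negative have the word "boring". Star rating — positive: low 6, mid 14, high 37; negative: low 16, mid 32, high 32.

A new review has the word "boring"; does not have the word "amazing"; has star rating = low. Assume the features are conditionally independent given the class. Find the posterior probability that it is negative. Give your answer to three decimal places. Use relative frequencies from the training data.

0.918

positive: (57/137) × (14/57) × (46/57) × (6/57) ≈ 0.00868094
negative: (80/137) × (71/80) × (75/80) × (16/80) ≈ 0.0971715
P(negative | x) = 0.0971715 / 0.10585244 ≈ 0.918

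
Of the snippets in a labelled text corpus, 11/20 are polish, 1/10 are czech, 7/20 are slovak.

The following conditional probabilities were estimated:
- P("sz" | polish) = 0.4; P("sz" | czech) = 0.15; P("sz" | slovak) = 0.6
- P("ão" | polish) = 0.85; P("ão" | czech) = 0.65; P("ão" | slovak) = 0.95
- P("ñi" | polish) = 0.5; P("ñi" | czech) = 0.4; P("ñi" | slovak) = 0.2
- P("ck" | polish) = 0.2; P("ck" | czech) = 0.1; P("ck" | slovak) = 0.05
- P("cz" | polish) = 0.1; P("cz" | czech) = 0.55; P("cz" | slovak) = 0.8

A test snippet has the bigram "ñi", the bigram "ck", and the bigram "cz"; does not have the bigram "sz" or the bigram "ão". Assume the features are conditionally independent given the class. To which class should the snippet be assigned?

polish: 0.55 × (1−0.4) × (1−0.85) × 0.5 × 0.2 × 0.1 = 0.000495
czech: 0.1 × (1−0.15) × (1−0.65) × 0.4 × 0.1 × 0.55 = 0.0006545
slovak: 0.35 × (1−0.6) × (1−0.95) × 0.2 × 0.05 × 0.8 = 0.000056
Highest score → czech.

czech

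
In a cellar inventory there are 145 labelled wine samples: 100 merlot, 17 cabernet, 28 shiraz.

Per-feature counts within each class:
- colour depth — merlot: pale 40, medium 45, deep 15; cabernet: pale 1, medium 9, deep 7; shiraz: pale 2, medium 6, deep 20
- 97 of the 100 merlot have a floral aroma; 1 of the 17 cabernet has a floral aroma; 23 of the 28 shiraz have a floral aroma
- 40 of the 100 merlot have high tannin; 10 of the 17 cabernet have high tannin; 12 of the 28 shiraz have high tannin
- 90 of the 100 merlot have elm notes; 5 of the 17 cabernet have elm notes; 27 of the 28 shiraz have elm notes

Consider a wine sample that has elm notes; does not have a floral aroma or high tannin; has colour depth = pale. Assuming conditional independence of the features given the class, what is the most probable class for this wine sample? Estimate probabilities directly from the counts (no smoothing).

merlot

merlot: (100/145) × (40/100) × (3/100) × (60/100) × (90/100) ≈ 0.00446897
cabernet: (17/145) × (1/17) × (16/17) × (7/17) × (5/17) ≈ 0.000786092
shiraz: (28/145) × (2/28) × (5/28) × (16/28) × (27/28) ≈ 0.00135719
Highest score → merlot.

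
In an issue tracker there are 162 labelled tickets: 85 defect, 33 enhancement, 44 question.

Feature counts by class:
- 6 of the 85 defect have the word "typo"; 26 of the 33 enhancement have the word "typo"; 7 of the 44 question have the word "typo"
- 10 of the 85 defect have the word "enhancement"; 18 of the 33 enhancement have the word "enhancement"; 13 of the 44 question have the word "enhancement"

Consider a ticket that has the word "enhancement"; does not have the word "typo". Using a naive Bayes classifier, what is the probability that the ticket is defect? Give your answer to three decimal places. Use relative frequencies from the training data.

0.387

defect: (85/162) × (79/85) × (10/85) ≈ 0.0573711
enhancement: (33/162) × (7/33) × (18/33) ≈ 0.023569
question: (44/162) × (37/44) × (13/44) ≈ 0.0674804
P(defect | x) = 0.0573711 / 0.1484205 ≈ 0.387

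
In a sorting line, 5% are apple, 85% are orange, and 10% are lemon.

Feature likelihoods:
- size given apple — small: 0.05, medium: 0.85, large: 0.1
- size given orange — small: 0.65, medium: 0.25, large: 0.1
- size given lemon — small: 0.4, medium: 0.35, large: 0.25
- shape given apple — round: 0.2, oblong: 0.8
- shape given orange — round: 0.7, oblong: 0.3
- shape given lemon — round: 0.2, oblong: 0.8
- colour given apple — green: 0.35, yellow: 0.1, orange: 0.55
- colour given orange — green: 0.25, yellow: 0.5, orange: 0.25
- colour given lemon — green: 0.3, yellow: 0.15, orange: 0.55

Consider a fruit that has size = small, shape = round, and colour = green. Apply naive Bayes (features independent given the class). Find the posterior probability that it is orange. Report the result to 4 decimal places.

0.9741

apple: 0.05 × 0.05 × 0.2 × 0.35 = 0.000175
orange: 0.85 × 0.65 × 0.7 × 0.25 = 0.0966875
lemon: 0.1 × 0.4 × 0.2 × 0.3 = 0.0024
P(orange | x) = 0.0966875 / 0.0992625 ≈ 0.9741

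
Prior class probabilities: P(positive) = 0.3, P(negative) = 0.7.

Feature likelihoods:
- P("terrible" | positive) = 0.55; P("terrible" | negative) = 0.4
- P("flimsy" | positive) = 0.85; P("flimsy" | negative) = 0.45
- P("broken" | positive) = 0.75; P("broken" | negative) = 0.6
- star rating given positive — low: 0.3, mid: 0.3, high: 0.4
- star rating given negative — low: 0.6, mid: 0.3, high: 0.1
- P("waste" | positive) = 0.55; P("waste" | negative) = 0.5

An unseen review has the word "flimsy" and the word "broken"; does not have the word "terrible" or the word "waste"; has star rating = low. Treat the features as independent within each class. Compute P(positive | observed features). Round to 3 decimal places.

0.255

positive: 0.3 × (1−0.55) × 0.85 × 0.75 × 0.3 × (1−0.55) = 0.0116184375
negative: 0.7 × (1−0.4) × 0.45 × 0.6 × 0.6 × (1−0.5) = 0.03402
P(positive | x) = 0.0116184375 / 0.0456384375 ≈ 0.255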